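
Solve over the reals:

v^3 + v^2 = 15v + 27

Rearrange: v^3 + v^2 - 15v - 27 = 0.
Possible rational roots are divisors of -27. Testing v = -3 gives 0, so (v + 3) is a factor.
Divide: v^3 + v^2 - 15v - 27 = (v + 3)(v^2 - 2v - 9).
Apply the quadratic formula to v^2 - 2v - 9 = 0: v = (2 +/- sqrt(40))/2, i.e. v ~= 4.1623 or v ~= -2.1623.

v = -3 or v = -2.1623 or v = 4.1623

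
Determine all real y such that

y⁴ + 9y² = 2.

y = -0.4658 or y = 0.4658

Let u = y². The equation becomes u² + 9u - 2 = 0.
By the quadratic formula, u = -9/2 + √(89)/2 or u = -√(89)/2 - 9/2.
y² = -9/2 + √(89)/2 gives y = ±√(-9/2 + √(89)/2) ≈ ±0.4658.
y² = -√(89)/2 - 9/2 < 0 has no real solution.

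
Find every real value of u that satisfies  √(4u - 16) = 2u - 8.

u = 4 or u = 5

Square both sides: 4u - 16 = (2u - 8)².
Expand and rearrange: 4u² - 36u + 80 = 0.
Solving gives u = 5 or u = 4.
Check each candidate in the original equation:
  u = 5: √(4) = 2, while 2u - 8 = 2 — valid.
  u = 4: √(0) = 0, while 2u - 8 = 0 — valid.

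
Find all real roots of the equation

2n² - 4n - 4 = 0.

n = -0.7321 or n = 2.7321

Discriminant: (-4)² − 4·2·(-4) = 48.
Quadratic formula: n = (4 ± √48) / 4.
So n = 1 + √(3) ≈ 2.7321 or n = 1 - √(3) ≈ -0.7321.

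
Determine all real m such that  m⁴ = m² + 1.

Let u = m². The equation becomes u² - u - 1 = 0.
By the quadratic formula, u = 1/2 + √(5)/2 or u = 1/2 - √(5)/2.
m² = 1/2 + √(5)/2 gives m = ±√(1/2 + √(5)/2) ≈ ±1.272.
m² = 1/2 - √(5)/2 < 0 has no real solution.

m = -1.272 or m = 1.272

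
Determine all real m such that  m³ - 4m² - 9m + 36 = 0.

Possible rational roots are divisors of 36. Testing m = 4 gives 0, so (m - 4) is a factor.
Divide: m³ - 4m² - 9m + 36 = (m - 4)(m² - 9).
Factor the quadratic: m = 3 or m = -3.

m = -3 or m = 3 or m = 4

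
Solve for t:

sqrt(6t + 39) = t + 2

t = 7

Square both sides: 6t + 39 = (t + 2)^2.
Expand and rearrange: t^2 - 2t - 35 = 0.
Solving gives t = 7 or t = -5.
Check each candidate in the original equation:
  t = 7: sqrt(81) = 9, while t + 2 = 9 — valid.
  t = -5: sqrt(9) = 3, while t + 2 = -3 — extraneous.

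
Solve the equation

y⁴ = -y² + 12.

y = -1.7321 or y = 1.7321

Let u = y². The equation becomes u² + u - 12 = 0.
Factor: (u - 3)(u + 4) = 0, so u = 3 or u = -4.
y² = 3 gives y = ±√(3) ≈ ±1.7321.
y² = -4 < 0 has no real solution.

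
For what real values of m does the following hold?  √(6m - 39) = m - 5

m = 8

Square both sides: 6m - 39 = (m - 5)².
Expand and rearrange: m² - 16m + 64 = 0.
This gives the repeated root m = 8.
Check in the original equation:
  m = 8: √(9) = 3, while m - 5 = 3 — valid.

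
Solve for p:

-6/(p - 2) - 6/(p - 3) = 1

p = -9.5208 or p = 2.5208

Multiply both sides by (p - 2)(p - 3):
-6(p - 3) - 6(p - 2) = (p - 2)(p - 3).
Expand and collect terms: p² + 7p - 24 = 0.
By the quadratic formula, p = (-7 ± √145) / 2, so p ≈ 2.5208 or p ≈ -9.5208.
Neither value makes a denominator zero (p ≠ 2, p ≠ 3), so both are valid.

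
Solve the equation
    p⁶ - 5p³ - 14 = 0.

p = -1.2599 or p = 1.9129

Let u = p³. The equation becomes u² - 5u - 14 = 0.
Factor: (u - 7)(u + 2) = 0, so u = 7 or u = -2.
p³ = 7 gives p = ∛(7) ≈ 1.9129.
p³ = -2 gives p = -∛(2) ≈ -1.2599.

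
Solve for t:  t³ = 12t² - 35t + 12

t = 0.3944 or t = 4 or t = 7.6056

Rearrange: t³ - 12t² + 35t - 12 = 0.
Possible rational roots are divisors of -12. Testing t = 4 gives 0, so (t - 4) is a factor.
Divide: t³ - 12t² + 35t - 12 = (t - 4)(t² - 8t + 3).
Apply the quadratic formula to t² - 8t + 3 = 0: t = (8 ± √52)/2, i.e. t ≈ 7.6056 or t ≈ 0.3944.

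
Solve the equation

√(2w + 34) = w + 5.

w = 1

Square both sides: 2w + 34 = (w + 5)².
Expand and rearrange: w² + 8w - 9 = 0.
Solving gives w = 1 or w = -9.
Check each candidate in the original equation:
  w = 1: √(36) = 6, while w + 5 = 6 — valid.
  w = -9: √(16) = 4, while w + 5 = -4 — extraneous.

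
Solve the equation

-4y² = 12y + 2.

Rearrange to standard form: -4y² - 12y - 2 = 0.
Discriminant: (-12)² − 4·(-4)·(-2) = 112.
Quadratic formula: y = (12 ± √112) / (-8).
So y = -3/2 - √(7)/2 ≈ -2.8229 or y = -3/2 + √(7)/2 ≈ -0.1771.

y = -2.8229 or y = -0.1771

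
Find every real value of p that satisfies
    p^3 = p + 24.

Rearrange: p^3 - p - 24 = 0.
Possible rational roots are divisors of -24. Testing p = 3 gives 0, so (p - 3) is a factor.
Divide: p^3 - p - 24 = (p - 3)(p^2 + 3p + 8).
The quadratic p^2 + 3p + 8 has discriminant -23 < 0, so no further real roots.

p = 3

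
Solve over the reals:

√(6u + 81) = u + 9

Square both sides: 6u + 81 = (u + 9)².
Expand and rearrange: u² + 12u = 0.
Solving gives u = 0 or u = -12.
Check each candidate in the original equation:
  u = 0: √(81) = 9, while u + 9 = 9 — valid.
  u = -12: √(9) = 3, while u + 9 = -3 — extraneous.

u = 0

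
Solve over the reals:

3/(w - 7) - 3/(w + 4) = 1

w = -6.453 or w = 9.453

Multiply both sides by (w - 7)(w + 4):
3(w + 4) - 3(w - 7) = (w - 7)(w + 4).
Expand and collect terms: w² - 3w - 61 = 0.
By the quadratic formula, w = (3 ± √253) / 2, so w ≈ 9.453 or w ≈ -6.453.
Neither value makes a denominator zero (w ≠ 7, w ≠ -4), so both are valid.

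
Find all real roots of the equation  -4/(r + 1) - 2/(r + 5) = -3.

r = -4.5166 or r = 0.5166

Multiply both sides by (r + 1)(r + 5):
-4(r + 5) - 2(r + 1) = -3(r + 1)(r + 5).
Expand and collect terms: -3r² - 12r + 7 = 0.
By the quadratic formula, r = (12 ± √228) / -6, so r ≈ -4.5166 or r ≈ 0.5166.
Neither value makes a denominator zero (r ≠ -1, r ≠ -5), so both are valid.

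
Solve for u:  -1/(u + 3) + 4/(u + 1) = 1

u = -3.3723 or u = 2.3723

Multiply both sides by (u + 3)(u + 1):
-(u + 1) + 4(u + 3) = (u + 3)(u + 1).
Expand and collect terms: u^2 + u - 8 = 0.
By the quadratic formula, u = (-1 +/- sqrt(33)) / 2, so u ~= 2.3723 or u ~= -3.3723.
Neither value makes a denominator zero (u != -3, u != -1), so both are valid.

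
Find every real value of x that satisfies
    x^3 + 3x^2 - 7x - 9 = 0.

x = -4.1623 or x = -1 or x = 2.1623

Possible rational roots are divisors of -9. Testing x = -1 gives 0, so (x + 1) is a factor.
Divide: x^3 + 3x^2 - 7x - 9 = (x + 1)(x^2 + 2x - 9).
Apply the quadratic formula to x^2 + 2x - 9 = 0: x = (-2 +/- sqrt(40))/2, i.e. x ~= 2.1623 or x ~= -4.1623.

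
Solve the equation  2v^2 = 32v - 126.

v = 7 or v = 9

Bring every term to one side: 2v^2 - 32v + 126 = 0.
Factor: 2(v - 7)(v - 9) = 0.
So v = 7 or v = 9.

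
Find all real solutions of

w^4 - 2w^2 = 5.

Let u = w^2. The equation becomes u^2 - 2u - 5 = 0.
By the quadratic formula, u = 1 + sqrt(6) or u = 1 - sqrt(6).
w^2 = 1 + sqrt(6) gives w = +/-sqrt(1 + sqrt(6)) ~= +/-1.8573.
w^2 = 1 - sqrt(6) < 0 has no real solution.

w = -1.8573 or w = 1.8573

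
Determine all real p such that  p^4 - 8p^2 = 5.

Let u = p^2. The equation becomes u^2 - 8u - 5 = 0.
By the quadratic formula, u = 4 + sqrt(21) or u = 4 - sqrt(21).
p^2 = 4 + sqrt(21) gives p = +/-sqrt(4 + sqrt(21)) ~= +/-2.9296.
p^2 = 4 - sqrt(21) < 0 has no real solution.

p = -2.9296 or p = 2.9296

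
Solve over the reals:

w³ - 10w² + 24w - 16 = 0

Possible rational roots are divisors of -16. Testing w = 2 gives 0, so (w - 2) is a factor.
Divide: w³ - 10w² + 24w - 16 = (w - 2)(w² - 8w + 8).
Apply the quadratic formula to w² - 8w + 8 = 0: w = (8 ± √32)/2, i.e. w ≈ 6.8284 or w ≈ 1.1716.

w = 1.1716 or w = 2 or w = 6.8284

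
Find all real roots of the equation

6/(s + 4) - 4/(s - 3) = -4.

s = -5.3394 or s = 3.8394

Multiply both sides by (s + 4)(s - 3):
6(s - 3) - 4(s + 4) = -4(s + 4)(s - 3).
Expand and collect terms: -4s² - 6s + 82 = 0.
By the quadratic formula, s = (6 ± √1348) / -8, so s ≈ -5.3394 or s ≈ 3.8394.
Neither value makes a denominator zero (s ≠ -4, s ≠ 3), so both are valid.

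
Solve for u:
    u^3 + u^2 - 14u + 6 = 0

Possible rational roots are divisors of 6. Testing u = 3 gives 0, so (u - 3) is a factor.
Divide: u^3 + u^2 - 14u + 6 = (u - 3)(u^2 + 4u - 2).
Apply the quadratic formula to u^2 + 4u - 2 = 0: u = (-4 +/- sqrt(24))/2, i.e. u ~= 0.4495 or u ~= -4.4495.

u = -4.4495 or u = 0.4495 or u = 3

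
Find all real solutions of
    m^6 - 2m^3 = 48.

Let u = m^3. The equation becomes u^2 - 2u - 48 = 0.
Factor: (u - 8)(u + 6) = 0, so u = 8 or u = -6.
m^3 = 8 gives m = 2.
m^3 = -6 gives m = -(6)^(1/3) ~= -1.8171.

m = -1.8171 or m = 2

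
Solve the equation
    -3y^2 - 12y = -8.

Rearrange to standard form: -3y^2 - 12y + 8 = 0.
Discriminant: (-12)^2 - 4*(-3)*8 = 240.
Quadratic formula: y = (12 +/- sqrt(240)) / (-6).
So y = -2*sqrt(15)/3 - 2 ~= -4.582 or y = -2 + 2*sqrt(15)/3 ~= 0.582.

y = -4.582 or y = 0.582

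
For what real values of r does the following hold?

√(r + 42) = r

Square both sides: r + 42 = (r)².
Expand and rearrange: r² - r - 42 = 0.
Solving gives r = 7 or r = -6.
Check each candidate in the original equation:
  r = 7: √(49) = 7, while r = 7 — valid.
  r = -6: √(36) = 6, while r = -6 — extraneous.

r = 7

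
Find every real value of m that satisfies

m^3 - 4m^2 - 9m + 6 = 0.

m = -2 or m = 0.5505 or m = 5.4495

Possible rational roots are divisors of 6. Testing m = -2 gives 0, so (m + 2) is a factor.
Divide: m^3 - 4m^2 - 9m + 6 = (m + 2)(m^2 - 6m + 3).
Apply the quadratic formula to m^2 - 6m + 3 = 0: m = (6 +/- sqrt(24))/2, i.e. m ~= 5.4495 or m ~= 0.5505.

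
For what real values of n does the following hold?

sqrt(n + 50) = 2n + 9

n = -1

Square both sides: n + 50 = (2n + 9)^2.
Expand and rearrange: 4n^2 + 35n + 31 = 0.
Solving gives n = -1 or n = -7.75.
Check each candidate in the original equation:
  n = -1: sqrt(49) = 7, while 2n + 9 = 7 — valid.
  n = -7.75: sqrt(42.25) = 6.5, while 2n + 9 = -6.5 — extraneous.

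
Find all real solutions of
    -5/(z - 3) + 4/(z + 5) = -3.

z = -6.1275 or z = 4.4608

Multiply both sides by (z - 3)(z + 5):
-5(z + 5) + 4(z - 3) = -3(z - 3)(z + 5).
Expand and collect terms: -3z^2 - 5z + 82 = 0.
By the quadratic formula, z = (5 +/- sqrt(1009)) / -6, so z ~= -6.1275 or z ~= 4.4608.
Neither value makes a denominator zero (z != 3, z != -5), so both are valid.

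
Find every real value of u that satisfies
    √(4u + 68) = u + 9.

u = -1

Square both sides: 4u + 68 = (u + 9)².
Expand and rearrange: u² + 14u + 13 = 0.
Solving gives u = -1 or u = -13.
Check each candidate in the original equation:
  u = -1: √(64) = 8, while u + 9 = 8 — valid.
  u = -13: √(16) = 4, while u + 9 = -4 — extraneous.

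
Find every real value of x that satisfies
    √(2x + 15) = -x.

Square both sides: 2x + 15 = (-x)².
Expand and rearrange: x² - 2x - 15 = 0.
Solving gives x = 5 or x = -3.
Check each candidate in the original equation:
  x = 5: √(25) = 5, while -x = -5 — extraneous.
  x = -3: √(9) = 3, while -x = 3 — valid.

x = -3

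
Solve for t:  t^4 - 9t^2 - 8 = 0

Let u = t^2. The equation becomes u^2 - 9u - 8 = 0.
By the quadratic formula, u = 9/2 + sqrt(113)/2 or u = 9/2 - sqrt(113)/2.
t^2 = 9/2 + sqrt(113)/2 gives t = +/-sqrt(9/2 + sqrt(113)/2) ~= +/-3.1329.
t^2 = 9/2 - sqrt(113)/2 < 0 has no real solution.

t = -3.1329 or t = 3.1329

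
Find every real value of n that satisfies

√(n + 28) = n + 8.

n = -3

Square both sides: n + 28 = (n + 8)².
Expand and rearrange: n² + 15n + 36 = 0.
Solving gives n = -3 or n = -12.
Check each candidate in the original equation:
  n = -3: √(25) = 5, while n + 8 = 5 — valid.
  n = -12: √(16) = 4, while n + 8 = -4 — extraneous.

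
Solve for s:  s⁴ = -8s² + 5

s = -0.7633 or s = 0.7633

Let u = s². The equation becomes u² + 8u - 5 = 0.
By the quadratic formula, u = -4 + √(21) or u = -√(21) - 4.
s² = -4 + √(21) gives s = ±√(-4 + √(21)) ≈ ±0.7633.
s² = -√(21) - 4 < 0 has no real solution.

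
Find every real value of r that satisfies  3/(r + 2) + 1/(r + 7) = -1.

Multiply both sides by (r + 2)(r + 7):
3(r + 7) + (r + 2) = -(r + 2)(r + 7).
Expand and collect terms: -r² - 13r - 37 = 0.
By the quadratic formula, r = (13 ± √21) / -2, so r ≈ -8.7913 or r ≈ -4.2087.
Neither value makes a denominator zero (r ≠ -2, r ≠ -7), so both are valid.

r = -8.7913 or r = -4.2087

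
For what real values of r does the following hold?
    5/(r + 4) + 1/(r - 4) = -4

r = -5.2846 or r = 3.7846

Multiply both sides by (r + 4)(r - 4):
5(r - 4) + (r + 4) = -4(r + 4)(r - 4).
Expand and collect terms: -4r^2 - 6r + 80 = 0.
By the quadratic formula, r = (6 +/- sqrt(1316)) / -8, so r ~= -5.2846 or r ~= 3.7846.
Neither value makes a denominator zero (r != -4, r != 4), so both are valid.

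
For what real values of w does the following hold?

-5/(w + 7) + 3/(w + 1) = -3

w = -4.7208 or w = -2.6126

Multiply both sides by (w + 7)(w + 1):
-5(w + 1) + 3(w + 7) = -3(w + 7)(w + 1).
Expand and collect terms: -3w^2 - 22w - 37 = 0.
By the quadratic formula, w = (22 +/- sqrt(40)) / -6, so w ~= -4.7208 or w ~= -2.6126.
Neither value makes a denominator zero (w != -7, w != -1), so both are valid.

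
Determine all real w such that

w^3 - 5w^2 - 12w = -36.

Rearrange: w^3 - 5w^2 - 12w + 36 = 0.
Possible rational roots are divisors of 36. Testing w = -3 gives 0, so (w + 3) is a factor.
Divide: w^3 - 5w^2 - 12w + 36 = (w + 3)(w^2 - 8w + 12).
Factor the quadratic: w = 6 or w = 2.

w = -3 or w = 2 or w = 6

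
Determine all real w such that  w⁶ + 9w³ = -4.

w = -2.0433 or w = -0.7769

Let u = w³. The equation becomes u² + 9u + 4 = 0.
By the quadratic formula, u = -9/2 + √(65)/2 or u = -9/2 - √(65)/2.
w³ = -9/2 + √(65)/2 gives w = -∛(9/2 - √(65)/2) ≈ -0.7769.
w³ = -9/2 - √(65)/2 gives w = -∛(√(65)/2 + 9/2) ≈ -2.0433.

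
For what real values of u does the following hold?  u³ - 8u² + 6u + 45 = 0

u = -1.8541 or u = 4.8541 or u = 5

Possible rational roots are divisors of 45. Testing u = 5 gives 0, so (u - 5) is a factor.
Divide: u³ - 8u² + 6u + 45 = (u - 5)(u² - 3u - 9).
Apply the quadratic formula to u² - 3u - 9 = 0: u = (3 ± √45)/2, i.e. u ≈ 4.8541 or u ≈ -1.8541.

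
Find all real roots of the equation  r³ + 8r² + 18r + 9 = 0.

Possible rational roots are divisors of 9. Testing r = -3 gives 0, so (r + 3) is a factor.
Divide: r³ + 8r² + 18r + 9 = (r + 3)(r² + 5r + 3).
Apply the quadratic formula to r² + 5r + 3 = 0: r = (-5 ± √13)/2, i.e. r ≈ -0.6972 or r ≈ -4.3028.

r = -4.3028 or r = -3 or r = -0.6972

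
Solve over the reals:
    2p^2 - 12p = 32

p = -2 or p = 8

Bring every term to one side: 2p^2 - 12p - 32 = 0.
Factor: 2(p + 2)(p - 8) = 0.
So p = -2 or p = 8.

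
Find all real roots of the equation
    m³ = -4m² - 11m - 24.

Rearrange: m³ + 4m² + 11m + 24 = 0.
Possible rational roots are divisors of 24. Testing m = -3 gives 0, so (m + 3) is a factor.
Divide: m³ + 4m² + 11m + 24 = (m + 3)(m² + m + 8).
The quadratic m² + m + 8 has discriminant -31 < 0, so no further real roots.

m = -3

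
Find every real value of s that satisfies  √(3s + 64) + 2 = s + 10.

s = 0

Isolate the radical: √(3s + 64) = s + 8.
Square both sides: 3s + 64 = (s + 8)².
Expand and rearrange: s² + 13s = 0.
Solving gives s = 0 or s = -13.
Check each candidate in the original equation:
  s = 0: √(64) = 8, while s + 8 = 8 — valid.
  s = -13: √(25) = 5, while s + 8 = -5 — extraneous.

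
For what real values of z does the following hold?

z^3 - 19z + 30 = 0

z = -5 or z = 2 or z = 3

Possible rational roots are divisors of 30. Testing z = -5 gives 0, so (z + 5) is a factor.
Divide: z^3 - 19z + 30 = (z + 5)(z^2 - 5z + 6).
Factor the quadratic: z = 3 or z = 2.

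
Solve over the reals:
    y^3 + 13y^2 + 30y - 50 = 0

y = -9.099 or y = -5 or y = 1.099

Possible rational roots are divisors of -50. Testing y = -5 gives 0, so (y + 5) is a factor.
Divide: y^3 + 13y^2 + 30y - 50 = (y + 5)(y^2 + 8y - 10).
Apply the quadratic formula to y^2 + 8y - 10 = 0: y = (-8 +/- sqrt(104))/2, i.e. y ~= 1.099 or y ~= -9.099.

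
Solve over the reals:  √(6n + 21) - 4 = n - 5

Isolate the radical: √(6n + 21) = n - 1.
Square both sides: 6n + 21 = (n - 1)².
Expand and rearrange: n² - 8n - 20 = 0.
Solving gives n = 10 or n = -2.
Check each candidate in the original equation:
  n = 10: √(81) = 9, while n - 1 = 9 — valid.
  n = -2: √(9) = 3, while n - 1 = -3 — extraneous.

n = 10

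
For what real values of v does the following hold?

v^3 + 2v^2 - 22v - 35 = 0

Possible rational roots are divisors of -35. Testing v = -5 gives 0, so (v + 5) is a factor.
Divide: v^3 + 2v^2 - 22v - 35 = (v + 5)(v^2 - 3v - 7).
Apply the quadratic formula to v^2 - 3v - 7 = 0: v = (3 +/- sqrt(37))/2, i.e. v ~= 4.5414 or v ~= -1.5414.

v = -5 or v = -1.5414 or v = 4.5414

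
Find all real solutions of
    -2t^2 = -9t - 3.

Rearrange to standard form: -2t^2 + 9t + 3 = 0.
Discriminant: (9)^2 - 4*(-2)*3 = 105.
Quadratic formula: t = (-9 +/- sqrt(105)) / (-4).
So t = 9/4 - sqrt(105)/4 ~= -0.3117 or t = 9/4 + sqrt(105)/4 ~= 4.8117.

t = -0.3117 or t = 4.8117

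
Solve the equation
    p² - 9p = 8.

p = -0.8151 or p = 9.8151

Rearrange to standard form: p² - 9p - 8 = 0.
Discriminant: (-9)² − 4·1·(-8) = 113.
Quadratic formula: p = (9 ± √113) / 2.
So p = 9/2 + √(113)/2 ≈ 9.8151 or p = 9/2 - √(113)/2 ≈ -0.8151.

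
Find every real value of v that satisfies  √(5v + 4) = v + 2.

v = 0 or v = 1

Square both sides: 5v + 4 = (v + 2)².
Expand and rearrange: v² - v = 0.
Solving gives v = 1 or v = 0.
Check each candidate in the original equation:
  v = 1: √(9) = 3, while v + 2 = 3 — valid.
  v = 0: √(4) = 2, while v + 2 = 2 — valid.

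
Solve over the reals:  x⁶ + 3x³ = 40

Let u = x³. The equation becomes u² + 3u - 40 = 0.
Factor: (u - 5)(u + 8) = 0, so u = 5 or u = -8.
x³ = 5 gives x = ∛(5) ≈ 1.71.
x³ = -8 gives x = -2.

x = -2 or x = 1.71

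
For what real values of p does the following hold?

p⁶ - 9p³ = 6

Let u = p³. The equation becomes u² - 9u - 6 = 0.
By the quadratic formula, u = 9/2 + √(105)/2 or u = 9/2 - √(105)/2.
p³ = 9/2 + √(105)/2 gives p = ∛(9/2 + √(105)/2) ≈ 2.127.
p³ = 9/2 - √(105)/2 gives p = -∛(-9/2 + √(105)/2) ≈ -0.8543.

p = -0.8543 or p = 2.127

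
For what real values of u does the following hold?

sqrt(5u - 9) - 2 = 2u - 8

Isolate the radical: sqrt(5u - 9) = 2u - 6.
Square both sides: 5u - 9 = (2u - 6)^2.
Expand and rearrange: 4u^2 - 29u + 45 = 0.
Solving gives u = 5 or u = 2.25.
Check each candidate in the original equation:
  u = 5: sqrt(16) = 4, while 2u - 6 = 4 — valid.
  u = 2.25: sqrt(2.25) = 1.5, while 2u - 6 = -1.5 — extraneous.

u = 5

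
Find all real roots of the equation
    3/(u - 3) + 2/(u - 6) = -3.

Multiply both sides by (u - 3)(u - 6):
3(u - 6) + 2(u - 3) = -3(u - 3)(u - 6).
Expand and collect terms: -3u^2 + 22u - 30 = 0.
By the quadratic formula, u = (-22 +/- sqrt(124)) / -6, so u ~= 1.8107 or u ~= 5.5226.
Neither value makes a denominator zero (u != 3, u != 6), so both are valid.

u = 1.8107 or u = 5.5226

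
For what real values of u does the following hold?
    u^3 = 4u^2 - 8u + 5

Rearrange: u^3 - 4u^2 + 8u - 5 = 0.
Possible rational roots are divisors of -5. Testing u = 1 gives 0, so (u - 1) is a factor.
Divide: u^3 - 4u^2 + 8u - 5 = (u - 1)(u^2 - 3u + 5).
The quadratic u^2 - 3u + 5 has discriminant -11 < 0, so no further real roots.

u = 1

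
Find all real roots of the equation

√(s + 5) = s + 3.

s = -1

Square both sides: s + 5 = (s + 3)².
Expand and rearrange: s² + 5s + 4 = 0.
Solving gives s = -1 or s = -4.
Check each candidate in the original equation:
  s = -1: √(4) = 2, while s + 3 = 2 — valid.
  s = -4: √(1) = 1, while s + 3 = -1 — extraneous.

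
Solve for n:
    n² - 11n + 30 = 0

n = 5 or n = 6

Factor: (n - 5)(n - 6) = 0.
So n = 5 or n = 6.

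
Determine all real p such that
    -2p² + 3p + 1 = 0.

Discriminant: (3)² − 4·(-2)·1 = 17.
Quadratic formula: p = (-3 ± √17) / (-4).
So p = 3/4 - √(17)/4 ≈ -0.2808 or p = 3/4 + √(17)/4 ≈ 1.7808.

p = -0.2808 or p = 1.7808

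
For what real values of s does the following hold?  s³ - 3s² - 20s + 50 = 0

Possible rational roots are divisors of 50. Testing s = 5 gives 0, so (s - 5) is a factor.
Divide: s³ - 3s² - 20s + 50 = (s - 5)(s² + 2s - 10).
Apply the quadratic formula to s² + 2s - 10 = 0: s = (-2 ± √44)/2, i.e. s ≈ 2.3166 or s ≈ -4.3166.

s = -4.3166 or s = 2.3166 or s = 5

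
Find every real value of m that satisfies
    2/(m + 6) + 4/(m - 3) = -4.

m = -6.5584 or m = 2.0584

Multiply both sides by (m + 6)(m - 3):
2(m - 3) + 4(m + 6) = -4(m + 6)(m - 3).
Expand and collect terms: -4m^2 - 18m + 54 = 0.
By the quadratic formula, m = (18 +/- sqrt(1188)) / -8, so m ~= -6.5584 or m ~= 2.0584.
Neither value makes a denominator zero (m != -6, m != 3), so both are valid.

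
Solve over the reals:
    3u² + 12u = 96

u = -8 or u = 4

Bring every term to one side: 3u² + 12u - 96 = 0.
Factor: 3(u + 8)(u - 4) = 0.
So u = -8 or u = 4.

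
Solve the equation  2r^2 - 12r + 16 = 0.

r = 2 or r = 4

Factor: 2(r - 2)(r - 4) = 0.
So r = 2 or r = 4.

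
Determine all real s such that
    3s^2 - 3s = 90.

Bring every term to one side: 3s^2 - 3s - 90 = 0.
Factor: 3(s - 6)(s + 5) = 0.
So s = 6 or s = -5.

s = -5 or s = 6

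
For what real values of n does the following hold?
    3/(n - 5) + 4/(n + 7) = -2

n = -9.2356 or n = 3.7356

Multiply both sides by (n - 5)(n + 7):
3(n + 7) + 4(n - 5) = -2(n - 5)(n + 7).
Expand and collect terms: -2n^2 - 11n + 69 = 0.
By the quadratic formula, n = (11 +/- sqrt(673)) / -4, so n ~= -9.2356 or n ~= 3.7356.
Neither value makes a denominator zero (n != 5, n != -7), so both are valid.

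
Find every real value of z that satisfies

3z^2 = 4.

Rearrange to standard form: 3z^2 - 4 = 0.
Discriminant: (0)^2 - 4*3*(-4) = 48.
Quadratic formula: z = (0 +/- sqrt(48)) / 6.
So z = 2*sqrt(3)/3 ~= 1.1547 or z = -2*sqrt(3)/3 ~= -1.1547.

z = -1.1547 or z = 1.1547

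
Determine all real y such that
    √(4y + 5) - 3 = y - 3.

y = 5

Isolate the radical: √(4y + 5) = y.
Square both sides: 4y + 5 = (y)².
Expand and rearrange: y² - 4y - 5 = 0.
Solving gives y = 5 or y = -1.
Check each candidate in the original equation:
  y = 5: √(25) = 5, while y = 5 — valid.
  y = -1: √(1) = 1, while y = -1 — extraneous.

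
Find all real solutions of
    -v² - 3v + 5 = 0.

Discriminant: (-3)² − 4·(-1)·5 = 29.
Quadratic formula: v = (3 ± √29) / (-2).
So v = -√(29)/2 - 3/2 ≈ -4.1926 or v = -3/2 + √(29)/2 ≈ 1.1926.

v = -4.1926 or v = 1.1926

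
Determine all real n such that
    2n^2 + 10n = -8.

n = -4 or n = -1

Bring every term to one side: 2n^2 + 10n + 8 = 0.
Factor: 2(n + 4)(n + 1) = 0.
So n = -4 or n = -1.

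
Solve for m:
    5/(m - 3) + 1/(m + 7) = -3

m = -7.397 or m = 1.397

Multiply both sides by (m - 3)(m + 7):
5(m + 7) + (m - 3) = -3(m - 3)(m + 7).
Expand and collect terms: -3m^2 - 18m + 31 = 0.
By the quadratic formula, m = (18 +/- sqrt(696)) / -6, so m ~= -7.397 or m ~= 1.397.
Neither value makes a denominator zero (m != 3, m != -7), so both are valid.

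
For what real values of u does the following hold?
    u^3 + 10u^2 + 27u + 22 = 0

Possible rational roots are divisors of 22. Testing u = -2 gives 0, so (u + 2) is a factor.
Divide: u^3 + 10u^2 + 27u + 22 = (u + 2)(u^2 + 8u + 11).
Apply the quadratic formula to u^2 + 8u + 11 = 0: u = (-8 +/- sqrt(20))/2, i.e. u ~= -1.7639 or u ~= -6.2361.

u = -6.2361 or u = -2 or u = -1.7639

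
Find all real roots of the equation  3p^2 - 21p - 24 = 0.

Factor: 3(p - 8)(p + 1) = 0.
So p = 8 or p = -1.

p = -1 or p = 8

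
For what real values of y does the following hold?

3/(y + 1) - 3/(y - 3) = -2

Multiply both sides by (y + 1)(y - 3):
3(y - 3) - 3(y + 1) = -2(y + 1)(y - 3).
Expand and collect terms: -2y² + 4y + 18 = 0.
By the quadratic formula, y = (-4 ± √160) / -4, so y ≈ -2.1623 or y ≈ 4.1623.
Neither value makes a denominator zero (y ≠ -1, y ≠ 3), so both are valid.

y = -2.1623 or y = 4.1623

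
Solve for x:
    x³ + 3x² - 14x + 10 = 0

x = -5.7417 or x = 1 or x = 1.7417

Possible rational roots are divisors of 10. Testing x = 1 gives 0, so (x - 1) is a factor.
Divide: x³ + 3x² - 14x + 10 = (x - 1)(x² + 4x - 10).
Apply the quadratic formula to x² + 4x - 10 = 0: x = (-4 ± √56)/2, i.e. x ≈ 1.7417 or x ≈ -5.7417.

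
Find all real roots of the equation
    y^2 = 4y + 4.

y = -0.8284 or y = 4.8284

Rearrange to standard form: y^2 - 4y - 4 = 0.
Discriminant: (-4)^2 - 4*1*(-4) = 32.
Quadratic formula: y = (4 +/- sqrt(32)) / 2.
So y = 2 + 2*sqrt(2) ~= 4.8284 or y = 2 - 2*sqrt(2) ~= -0.8284.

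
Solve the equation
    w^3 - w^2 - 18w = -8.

w = -4 or w = 0.4384 or w = 4.5616

Rearrange: w^3 - w^2 - 18w + 8 = 0.
Possible rational roots are divisors of 8. Testing w = -4 gives 0, so (w + 4) is a factor.
Divide: w^3 - w^2 - 18w + 8 = (w + 4)(w^2 - 5w + 2).
Apply the quadratic formula to w^2 - 5w + 2 = 0: w = (5 +/- sqrt(17))/2, i.e. w ~= 4.5616 or w ~= 0.4384.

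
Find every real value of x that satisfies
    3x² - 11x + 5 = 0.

Discriminant: (-11)² − 4·3·5 = 61.
Quadratic formula: x = (11 ± √61) / 6.
So x = √(61)/6 + 11/6 ≈ 3.135 or x = 11/6 - √(61)/6 ≈ 0.5316.

x = 0.5316 or x = 3.135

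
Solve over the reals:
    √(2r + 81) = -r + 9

r = 0

Square both sides: 2r + 81 = (-r + 9)².
Expand and rearrange: r² - 20r = 0.
Solving gives r = 20 or r = 0.
Check each candidate in the original equation:
  r = 20: √(121) = 11, while -r + 9 = -11 — extraneous.
  r = 0: √(81) = 9, while -r + 9 = 9 — valid.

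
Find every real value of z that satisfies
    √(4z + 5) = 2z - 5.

Square both sides: 4z + 5 = (2z - 5)².
Expand and rearrange: 4z² - 24z + 20 = 0.
Solving gives z = 5 or z = 1.
Check each candidate in the original equation:
  z = 5: √(25) = 5, while 2z - 5 = 5 — valid.
  z = 1: √(9) = 3, while 2z - 5 = -3 — extraneous.

z = 5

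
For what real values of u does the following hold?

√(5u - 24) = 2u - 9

u = 5 or u = 5.25

Square both sides: 5u - 24 = (2u - 9)².
Expand and rearrange: 4u² - 41u + 105 = 0.
Solving gives u = 5.25 or u = 5.
Check each candidate in the original equation:
  u = 5.25: √(2.25) = 1.5, while 2u - 9 = 1.5 — valid.
  u = 5: √(1) = 1, while 2u - 9 = 1 — valid.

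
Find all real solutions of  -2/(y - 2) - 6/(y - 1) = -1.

y = 1.7251 or y = 9.2749

Multiply both sides by (y - 2)(y - 1):
-2(y - 1) - 6(y - 2) = -(y - 2)(y - 1).
Expand and collect terms: -y² + 11y - 16 = 0.
By the quadratic formula, y = (-11 ± √57) / -2, so y ≈ 1.7251 or y ≈ 9.2749.
Neither value makes a denominator zero (y ≠ 2, y ≠ 1), so both are valid.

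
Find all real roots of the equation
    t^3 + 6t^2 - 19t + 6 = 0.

Possible rational roots are divisors of 6. Testing t = 2 gives 0, so (t - 2) is a factor.
Divide: t^3 + 6t^2 - 19t + 6 = (t - 2)(t^2 + 8t - 3).
Apply the quadratic formula to t^2 + 8t - 3 = 0: t = (-8 +/- sqrt(76))/2, i.e. t ~= 0.3589 or t ~= -8.3589.

t = -8.3589 or t = 0.3589 or t = 2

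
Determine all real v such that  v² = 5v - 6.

v = 2 or v = 3

Bring every term to one side: v² - 5v + 6 = 0.
Factor: (v - 3)(v - 2) = 0.
So v = 3 or v = 2.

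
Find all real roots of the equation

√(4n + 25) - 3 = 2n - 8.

n = 6

Isolate the radical: √(4n + 25) = 2n - 5.
Square both sides: 4n + 25 = (2n - 5)².
Expand and rearrange: 4n² - 24n = 0.
Solving gives n = 6 or n = 0.
Check each candidate in the original equation:
  n = 6: √(49) = 7, while 2n - 5 = 7 — valid.
  n = 0: √(25) = 5, while 2n - 5 = -5 — extraneous.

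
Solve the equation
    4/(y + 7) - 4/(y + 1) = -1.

Multiply both sides by (y + 7)(y + 1):
4(y + 1) - 4(y + 7) = -(y + 7)(y + 1).
Expand and collect terms: -y² - 8y + 17 = 0.
By the quadratic formula, y = (8 ± √132) / -2, so y ≈ -9.7446 or y ≈ 1.7446.
Neither value makes a denominator zero (y ≠ -7, y ≠ -1), so both are valid.

y = -9.7446 or y = 1.7446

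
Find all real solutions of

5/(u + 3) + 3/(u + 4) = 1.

Multiply both sides by (u + 3)(u + 4):
5(u + 4) + 3(u + 3) = (u + 3)(u + 4).
Expand and collect terms: u^2 - u - 17 = 0.
By the quadratic formula, u = (1 +/- sqrt(69)) / 2, so u ~= 4.6533 or u ~= -3.6533.
Neither value makes a denominator zero (u != -3, u != -4), so both are valid.

u = -3.6533 or u = 4.6533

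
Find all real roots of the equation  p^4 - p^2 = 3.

Let u = p^2. The equation becomes u^2 - u - 3 = 0.
By the quadratic formula, u = 1/2 + sqrt(13)/2 or u = 1/2 - sqrt(13)/2.
p^2 = 1/2 + sqrt(13)/2 gives p = +/-sqrt(1/2 + sqrt(13)/2) ~= +/-1.5175.
p^2 = 1/2 - sqrt(13)/2 < 0 has no real solution.

p = -1.5175 or p = 1.5175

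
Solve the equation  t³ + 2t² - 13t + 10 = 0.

Possible rational roots are divisors of 10. Testing t = 2 gives 0, so (t - 2) is a factor.
Divide: t³ + 2t² - 13t + 10 = (t - 2)(t² + 4t - 5).
Factor the quadratic: t = 1 or t = -5.

t = -5 or t = 1 or t = 2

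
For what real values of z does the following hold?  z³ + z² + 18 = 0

z = -3

Possible rational roots are divisors of 18. Testing z = -3 gives 0, so (z + 3) is a factor.
Divide: z³ + z² + 18 = (z + 3)(z² - 2z + 6).
The quadratic z² - 2z + 6 has discriminant -20 < 0, so no further real roots.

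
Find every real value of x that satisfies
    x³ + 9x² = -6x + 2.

Rearrange: x³ + 9x² + 6x - 2 = 0.
Possible rational roots are divisors of -2. Testing x = -1 gives 0, so (x + 1) is a factor.
Divide: x³ + 9x² + 6x - 2 = (x + 1)(x² + 8x - 2).
Apply the quadratic formula to x² + 8x - 2 = 0: x = (-8 ± √72)/2, i.e. x ≈ 0.2426 or x ≈ -8.2426.

x = -8.2426 or x = -1 or x = 0.2426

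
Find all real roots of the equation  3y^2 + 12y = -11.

Rearrange to standard form: 3y^2 + 12y + 11 = 0.
Discriminant: (12)^2 - 4*3*11 = 12.
Quadratic formula: y = (-12 +/- sqrt(12)) / 6.
So y = -2 + sqrt(3)/3 ~= -1.4226 or y = -2 - sqrt(3)/3 ~= -2.5774.

y = -2.5774 or y = -1.4226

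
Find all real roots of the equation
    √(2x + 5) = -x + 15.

Square both sides: 2x + 5 = (-x + 15)².
Expand and rearrange: x² - 32x + 220 = 0.
Solving gives x = 22 or x = 10.
Check each candidate in the original equation:
  x = 22: √(49) = 7, while -x + 15 = -7 — extraneous.
  x = 10: √(25) = 5, while -x + 15 = 5 — valid.

x = 10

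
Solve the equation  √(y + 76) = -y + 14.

Square both sides: y + 76 = (-y + 14)².
Expand and rearrange: y² - 29y + 120 = 0.
Solving gives y = 24 or y = 5.
Check each candidate in the original equation:
  y = 24: √(100) = 10, while -y + 14 = -10 — extraneous.
  y = 5: √(81) = 9, while -y + 14 = 9 — valid.

y = 5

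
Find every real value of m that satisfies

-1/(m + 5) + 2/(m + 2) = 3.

Multiply both sides by (m + 5)(m + 2):
-(m + 2) + 2(m + 5) = 3(m + 5)(m + 2).
Expand and collect terms: 3m² + 20m + 22 = 0.
By the quadratic formula, m = (-20 ± √136) / 6, so m ≈ -1.3897 or m ≈ -5.277.
Neither value makes a denominator zero (m ≠ -5, m ≠ -2), so both are valid.

m = -5.277 or m = -1.3897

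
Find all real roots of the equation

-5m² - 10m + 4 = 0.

m = -2.3416 or m = 0.3416

Discriminant: (-10)² − 4·(-5)·4 = 180.
Quadratic formula: m = (10 ± √180) / (-10).
So m = -3·√(5)/5 - 1 ≈ -2.3416 or m = -1 + 3·√(5)/5 ≈ 0.3416.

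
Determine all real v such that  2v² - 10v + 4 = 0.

Discriminant: (-10)² − 4·2·4 = 68.
Quadratic formula: v = (10 ± √68) / 4.
So v = √(17)/2 + 5/2 ≈ 4.5616 or v = 5/2 - √(17)/2 ≈ 0.4384.

v = 0.4384 or v = 4.5616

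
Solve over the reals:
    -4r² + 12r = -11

Rearrange to standard form: -4r² + 12r + 11 = 0.
Discriminant: (12)² − 4·(-4)·11 = 320.
Quadratic formula: r = (-12 ± √320) / (-8).
So r = 3/2 - √(5) ≈ -0.7361 or r = 3/2 + √(5) ≈ 3.7361.

r = -0.7361 or r = 3.7361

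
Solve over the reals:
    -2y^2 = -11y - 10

Rearrange to standard form: -2y^2 + 11y + 10 = 0.
Discriminant: (11)^2 - 4*(-2)*10 = 201.
Quadratic formula: y = (-11 +/- sqrt(201)) / (-4).
So y = 11/4 - sqrt(201)/4 ~= -0.7944 or y = 11/4 + sqrt(201)/4 ~= 6.2944.

y = -0.7944 or y = 6.2944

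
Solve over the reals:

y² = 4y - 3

y = 1 or y = 3

Bring every term to one side: y² - 4y + 3 = 0.
Factor: (y - 3)(y - 1) = 0.
So y = 3 or y = 1.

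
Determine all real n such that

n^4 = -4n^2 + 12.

Let u = n^2. The equation becomes u^2 + 4u - 12 = 0.
Factor: (u + 6)(u - 2) = 0, so u = -6 or u = 2.
n^2 = -6 < 0 has no real solution.
n^2 = 2 gives n = +/-sqrt(2) ~= +/-1.4142.

n = -1.4142 or n = 1.4142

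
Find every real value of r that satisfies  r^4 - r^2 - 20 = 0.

r = -2.2361 or r = 2.2361

Let u = r^2. The equation becomes u^2 - u - 20 = 0.
Factor: (u + 4)(u - 5) = 0, so u = -4 or u = 5.
r^2 = -4 < 0 has no real solution.
r^2 = 5 gives r = +/-sqrt(5) ~= +/-2.2361.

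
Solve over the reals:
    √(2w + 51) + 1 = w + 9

w = -1

Isolate the radical: √(2w + 51) = w + 8.
Square both sides: 2w + 51 = (w + 8)².
Expand and rearrange: w² + 14w + 13 = 0.
Solving gives w = -1 or w = -13.
Check each candidate in the original equation:
  w = -1: √(49) = 7, while w + 8 = 7 — valid.
  w = -13: √(25) = 5, while w + 8 = -5 — extraneous.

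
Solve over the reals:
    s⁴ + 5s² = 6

Let u = s². The equation becomes u² + 5u - 6 = 0.
Factor: (u + 6)(u - 1) = 0, so u = -6 or u = 1.
s² = -6 < 0 has no real solution.
s² = 1 gives s = ±1.

s = -1 or s = 1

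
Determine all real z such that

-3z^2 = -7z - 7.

Rearrange to standard form: -3z^2 + 7z + 7 = 0.
Discriminant: (7)^2 - 4*(-3)*7 = 133.
Quadratic formula: z = (-7 +/- sqrt(133)) / (-6).
So z = 7/6 - sqrt(133)/6 ~= -0.7554 or z = 7/6 + sqrt(133)/6 ~= 3.0888.

z = -0.7554 or z = 3.0888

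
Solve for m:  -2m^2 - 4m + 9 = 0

Discriminant: (-4)^2 - 4*(-2)*9 = 88.
Quadratic formula: m = (4 +/- sqrt(88)) / (-4).
So m = -sqrt(22)/2 - 1 ~= -3.3452 or m = -1 + sqrt(22)/2 ~= 1.3452.

m = -3.3452 or m = 1.3452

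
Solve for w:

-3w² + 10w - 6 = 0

Discriminant: (10)² − 4·(-3)·(-6) = 28.
Quadratic formula: w = (-10 ± √28) / (-6).
So w = 5/3 - √(7)/3 ≈ 0.7847 or w = √(7)/3 + 5/3 ≈ 2.5486.

w = 0.7847 or w = 2.5486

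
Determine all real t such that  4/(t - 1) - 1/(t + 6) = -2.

Multiply both sides by (t - 1)(t + 6):
4(t + 6) - (t - 1) = -2(t - 1)(t + 6).
Expand and collect terms: -2t^2 - 13t - 13 = 0.
By the quadratic formula, t = (13 +/- sqrt(65)) / -4, so t ~= -5.2656 or t ~= -1.2344.
Neither value makes a denominator zero (t != 1, t != -6), so both are valid.

t = -5.2656 or t = -1.2344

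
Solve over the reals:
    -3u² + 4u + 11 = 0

u = -1.3609 or u = 2.6943

Discriminant: (4)² − 4·(-3)·11 = 148.
Quadratic formula: u = (-4 ± √148) / (-6).
So u = 2/3 - √(37)/3 ≈ -1.3609 or u = 2/3 + √(37)/3 ≈ 2.6943.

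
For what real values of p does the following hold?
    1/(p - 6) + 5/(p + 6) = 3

p = -4.3852 or p = 6.3852

Multiply both sides by (p - 6)(p + 6):
(p + 6) + 5(p - 6) = 3(p - 6)(p + 6).
Expand and collect terms: 3p^2 - 6p - 84 = 0.
By the quadratic formula, p = (6 +/- sqrt(1044)) / 6, so p ~= 6.3852 or p ~= -4.3852.
Neither value makes a denominator zero (p != 6, p != -6), so both are valid.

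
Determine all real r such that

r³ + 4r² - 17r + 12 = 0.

Possible rational roots are divisors of 12. Testing r = 1 gives 0, so (r - 1) is a factor.
Divide: r³ + 4r² - 17r + 12 = (r - 1)(r² + 5r - 12).
Apply the quadratic formula to r² + 5r - 12 = 0: r = (-5 ± √73)/2, i.e. r ≈ 1.772 or r ≈ -6.772.

r = -6.772 or r = 1 or r = 1.772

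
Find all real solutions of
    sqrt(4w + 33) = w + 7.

Square both sides: 4w + 33 = (w + 7)^2.
Expand and rearrange: w^2 + 10w + 16 = 0.
Solving gives w = -2 or w = -8.
Check each candidate in the original equation:
  w = -2: sqrt(25) = 5, while w + 7 = 5 — valid.
  w = -8: sqrt(1) = 1, while w + 7 = -1 — extraneous.

w = -2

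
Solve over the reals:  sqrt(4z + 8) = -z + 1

Square both sides: 4z + 8 = (-z + 1)^2.
Expand and rearrange: z^2 - 6z - 7 = 0.
Solving gives z = 7 or z = -1.
Check each candidate in the original equation:
  z = 7: sqrt(36) = 6, while -z + 1 = -6 — extraneous.
  z = -1: sqrt(4) = 2, while -z + 1 = 2 — valid.

z = -1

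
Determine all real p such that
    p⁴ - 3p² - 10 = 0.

Let u = p². The equation becomes u² - 3u - 10 = 0.
Factor: (u + 2)(u - 5) = 0, so u = -2 or u = 5.
p² = -2 < 0 has no real solution.
p² = 5 gives p = ±√(5) ≈ ±2.2361.

p = -2.2361 or p = 2.2361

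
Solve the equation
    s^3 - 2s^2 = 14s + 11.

Rearrange: s^3 - 2s^2 - 14s - 11 = 0.
Possible rational roots are divisors of -11. Testing s = -1 gives 0, so (s + 1) is a factor.
Divide: s^3 - 2s^2 - 14s - 11 = (s + 1)(s^2 - 3s - 11).
Apply the quadratic formula to s^2 - 3s - 11 = 0: s = (3 +/- sqrt(53))/2, i.e. s ~= 5.1401 or s ~= -2.1401.

s = -2.1401 or s = -1 or s = 5.1401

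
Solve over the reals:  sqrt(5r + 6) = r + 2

r = -1 or r = 2

Square both sides: 5r + 6 = (r + 2)^2.
Expand and rearrange: r^2 - r - 2 = 0.
Solving gives r = 2 or r = -1.
Check each candidate in the original equation:
  r = 2: sqrt(16) = 4, while r + 2 = 4 — valid.
  r = -1: sqrt(1) = 1, while r + 2 = 1 — valid.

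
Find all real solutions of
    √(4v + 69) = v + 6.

v = 3

Square both sides: 4v + 69 = (v + 6)².
Expand and rearrange: v² + 8v - 33 = 0.
Solving gives v = 3 or v = -11.
Check each candidate in the original equation:
  v = 3: √(81) = 9, while v + 6 = 9 — valid.
  v = -11: √(25) = 5, while v + 6 = -5 — extraneous.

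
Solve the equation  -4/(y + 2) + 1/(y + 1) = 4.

Multiply both sides by (y + 2)(y + 1):
-4(y + 1) + (y + 2) = 4(y + 2)(y + 1).
Expand and collect terms: 4y² + 15y + 10 = 0.
By the quadratic formula, y = (-15 ± √65) / 8, so y ≈ -0.8672 or y ≈ -2.8828.
Neither value makes a denominator zero (y ≠ -2, y ≠ -1), so both are valid.

y = -2.8828 or y = -0.8672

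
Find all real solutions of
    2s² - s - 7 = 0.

s = -1.6375 or s = 2.1375

Discriminant: (-1)² − 4·2·(-7) = 57.
Quadratic formula: s = (1 ± √57) / 4.
So s = 1/4 + √(57)/4 ≈ 2.1375 or s = 1/4 - √(57)/4 ≈ -1.6375.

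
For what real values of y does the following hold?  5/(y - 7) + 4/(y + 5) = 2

y = -3.388 or y = 9.888

Multiply both sides by (y - 7)(y + 5):
5(y + 5) + 4(y - 7) = 2(y - 7)(y + 5).
Expand and collect terms: 2y^2 - 13y - 67 = 0.
By the quadratic formula, y = (13 +/- sqrt(705)) / 4, so y ~= 9.888 or y ~= -3.388.
Neither value makes a denominator zero (y != 7, y != -5), so both are valid.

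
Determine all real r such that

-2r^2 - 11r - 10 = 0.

Discriminant: (-11)^2 - 4*(-2)*(-10) = 41.
Quadratic formula: r = (11 +/- sqrt(41)) / (-4).
So r = -11/4 - sqrt(41)/4 ~= -4.3508 or r = -11/4 + sqrt(41)/4 ~= -1.1492.

r = -4.3508 or r = -1.1492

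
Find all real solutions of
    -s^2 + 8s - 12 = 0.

s = 2 or s = 6

Factor: -1(s - 6)(s - 2) = 0.
So s = 6 or s = 2.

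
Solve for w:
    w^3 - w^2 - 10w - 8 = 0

w = -2 or w = -1 or w = 4

Possible rational roots are divisors of -8. Testing w = -1 gives 0, so (w + 1) is a factor.
Divide: w^3 - w^2 - 10w - 8 = (w + 1)(w^2 - 2w - 8).
Factor the quadratic: w = 4 or w = -2.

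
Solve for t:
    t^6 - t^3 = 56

t = -1.9129 or t = 2

Let u = t^3. The equation becomes u^2 - u - 56 = 0.
Factor: (u - 8)(u + 7) = 0, so u = 8 or u = -7.
t^3 = 8 gives t = 2.
t^3 = -7 gives t = -(7)^(1/3) ~= -1.9129.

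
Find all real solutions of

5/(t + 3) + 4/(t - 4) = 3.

Multiply both sides by (t + 3)(t - 4):
5(t - 4) + 4(t + 3) = 3(t + 3)(t - 4).
Expand and collect terms: 3t^2 - 12t - 28 = 0.
By the quadratic formula, t = (12 +/- sqrt(480)) / 6, so t ~= 5.6515 or t ~= -1.6515.
Neither value makes a denominator zero (t != -3, t != 4), so both are valid.

t = -1.6515 or t = 5.6515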